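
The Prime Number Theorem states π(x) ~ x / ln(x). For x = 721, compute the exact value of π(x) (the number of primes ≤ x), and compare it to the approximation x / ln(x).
π(721) = 128;  x/ln(x) ≈ 109.56;  relative error ≈ 14.40%.

Directly count primes up to 721: π(721) = 128. The PNT approximation gives 721/ln(721) ≈ 721/6.58064 ≈ 109.56. Relative error (π(x) − x/ln(x)) / π(x) ≈ 14.40%; the approximation is known to undercount slightly (Li(x) is a better estimate).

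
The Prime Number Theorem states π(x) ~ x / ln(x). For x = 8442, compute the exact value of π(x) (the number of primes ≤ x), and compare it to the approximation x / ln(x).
π(8442) = 1055;  x/ln(x) ≈ 933.75;  relative error ≈ 11.49%.

Directly count primes up to 8442: π(8442) = 1055. The PNT approximation gives 8442/ln(8442) ≈ 8442/9.04097 ≈ 933.75. Relative error (π(x) − x/ln(x)) / π(x) ≈ 11.49%; the approximation is known to undercount slightly (Li(x) is a better estimate).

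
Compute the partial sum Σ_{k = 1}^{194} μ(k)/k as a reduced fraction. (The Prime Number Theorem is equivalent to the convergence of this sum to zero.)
Σ μ(k)/k = -162685145434507819720231919124130110542776026835685412824952315254342218891/10471704020615314823179750081330797558038652774832687274326525057653363714330

Values of μ(k) for 1 ≤ k ≤ 194: μ(1) = 1, μ(2) = -1, μ(3) = -1, μ(5) = -1, μ(6) = 1, μ(7) = -1, μ(10) = 1, μ(11) = -1, μ(13) = -1, μ(14) = 1, μ(15) = 1, μ(17) = -1, μ(19) = -1, μ(21) = 1, μ(22) = 1, μ(23) = -1, μ(26) = 1, μ(29) = -1, μ(30) = -1, μ(31) = -1, μ(33) = 1, μ(34) = 1, μ(35) = 1, μ(37) = -1, μ(38) = 1, μ(39) = 1, μ(41) = -1, μ(42) = -1, μ(43) = -1, μ(46) = 1, μ(47) = -1, μ(51) = 1, μ(53) = -1, μ(55) = 1, μ(57) = 1, μ(58) = 1, μ(59) = -1, μ(61) = -1, μ(62) = 1, μ(65) = 1, μ(66) = -1, μ(67) = -1, μ(69) = 1, μ(70) = -1, μ(71) = -1, μ(73) = -1, μ(74) = 1, μ(77) = 1, μ(78) = -1, μ(79) = -1, μ(82) = 1, μ(83) = -1, μ(85) = 1, μ(86) = 1, μ(87) = 1, μ(89) = -1, μ(91) = 1, μ(93) = 1, μ(94) = 1, μ(95) = 1, μ(97) = -1, μ(101) = -1, μ(102) = -1, μ(103) = -1, μ(105) = -1, μ(106) = 1, μ(107) = -1, μ(109) = -1, μ(110) = -1, μ(111) = 1, μ(113) = -1, μ(114) = -1, μ(115) = 1, μ(118) = 1, μ(119) = 1, μ(122) = 1, μ(123) = 1, μ(127) = -1, μ(129) = 1, μ(130) = -1, μ(131) = -1, μ(133) = 1, μ(134) = 1, μ(137) = -1, μ(138) = -1, μ(139) = -1, μ(141) = 1, μ(142) = 1, μ(143) = 1, μ(145) = 1, μ(146) = 1, μ(149) = -1, μ(151) = -1, μ(154) = -1, μ(155) = 1, μ(157) = -1, μ(158) = 1, μ(159) = 1, μ(161) = 1, μ(163) = -1, μ(165) = -1, μ(166) = 1, μ(167) = -1, μ(170) = -1, μ(173) = -1, μ(174) = -1, μ(177) = 1, μ(178) = 1, μ(179) = -1, μ(181) = -1, μ(182) = -1, μ(183) = 1, μ(185) = 1, μ(186) = -1, μ(187) = 1, μ(190) = -1, μ(191) = -1, μ(193) = -1, μ(194) = 1, with μ = 0 on non-squarefree integers. Summing μ(k)/k for k where μ(k) ≠ 0 gives -162685145434507819720231919124130110542776026835685412824952315254342218891/10471704020615314823179750081330797558038652774832687274326525057653363714330 ≈ -0.0155. (PNT ⟺ this sum → 0 as n → ∞.)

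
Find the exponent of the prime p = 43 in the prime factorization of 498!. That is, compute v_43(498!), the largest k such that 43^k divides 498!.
v_43(498!) = 11

Legendre's formula: v_p(n!) = Σ_{k ≥ 1} ⌊n / p^k⌋. For p = 43, n = 498, the terms are:
  ⌊498/43^1⌋ = ⌊498/43⌋ = 11
(the next term ⌊498/43^2⌋ = 0, terminating the sum). Summing: v_43(498!) = 11 = 11.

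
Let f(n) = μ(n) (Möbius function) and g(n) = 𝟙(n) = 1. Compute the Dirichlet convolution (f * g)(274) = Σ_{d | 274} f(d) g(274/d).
(μ * 𝟙)(274) = 0

Divisors of 274: [1, 2, 137, 274]. For each d | 274:
  d = 1: μ(1) · 𝟙(274/1) = 1 · 1 = 1
  d = 2: μ(2) · 𝟙(274/2) = -1 · 1 = -1
  d = 137: μ(137) · 𝟙(274/137) = -1 · 1 = -1
  d = 274: μ(274) · 𝟙(274/274) = 1 · 1 = 1
Summing: (μ * 𝟙)(274) = 1 + -1 + -1 + 1 = 0.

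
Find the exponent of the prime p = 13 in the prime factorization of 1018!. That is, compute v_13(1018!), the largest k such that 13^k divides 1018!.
v_13(1018!) = 84

Legendre's formula: v_p(n!) = Σ_{k ≥ 1} ⌊n / p^k⌋. For p = 13, n = 1018, the terms are:
  ⌊1018/13^1⌋ = ⌊1018/13⌋ = 78
  ⌊1018/13^2⌋ = ⌊1018/169⌋ = 6
(the next term ⌊1018/13^3⌋ = 0, terminating the sum). Summing: v_13(1018!) = 78 + 6 = 84.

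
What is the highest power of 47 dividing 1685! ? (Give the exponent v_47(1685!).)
v_47(1685!) = 35

Legendre's formula: v_p(n!) = Σ_{k ≥ 1} ⌊n / p^k⌋. For p = 47, n = 1685, the terms are:
  ⌊1685/47^1⌋ = ⌊1685/47⌋ = 35
(the next term ⌊1685/47^2⌋ = 0, terminating the sum). Summing: v_47(1685!) = 35 = 35.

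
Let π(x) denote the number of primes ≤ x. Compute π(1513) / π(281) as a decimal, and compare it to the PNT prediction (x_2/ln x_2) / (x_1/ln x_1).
π(1513)/π(281) = 240/60 ≈ 4.0000;  PNT prediction ≈ 4.1463.

π(281) = 60 and π(1513) = 240, so π(1513)/π(281) ≈ 4.0000. The PNT-predicted ratio is (1513/ln(1513)) / (281/ln(281)) ≈ 4.1463. The two agree to within a few percent, as expected.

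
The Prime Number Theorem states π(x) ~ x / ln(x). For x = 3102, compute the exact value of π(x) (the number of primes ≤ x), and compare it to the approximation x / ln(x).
π(3102) = 442;  x/ln(x) ≈ 385.83;  relative error ≈ 12.71%.

Directly count primes up to 3102: π(3102) = 442. The PNT approximation gives 3102/ln(3102) ≈ 3102/8.03980 ≈ 385.83. Relative error (π(x) − x/ln(x)) / π(x) ≈ 12.71%; the approximation is known to undercount slightly (Li(x) is a better estimate).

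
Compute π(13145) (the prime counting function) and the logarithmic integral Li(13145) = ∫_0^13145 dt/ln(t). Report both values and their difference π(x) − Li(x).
π(13145) = 1562;  Li(13145) ≈ 1582.41;  π(x) − Li(x) ≈ -20.41.

Direct count of primes ≤ 13145 gives π(13145) = 1562. Numerical evaluation of the logarithmic integral gives Li(13145) ≈ 1582.41. The difference π(x) − Li(x) ≈ -20.41 is typically negative for small/moderate x (Li(x) overestimates), though Littlewood's theorem shows this sign changes infinitely often.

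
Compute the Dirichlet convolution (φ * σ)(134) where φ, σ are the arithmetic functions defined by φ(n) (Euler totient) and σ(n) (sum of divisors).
(φ * σ)(134) = 536

Divisors of 134: [1, 2, 67, 134]. For each d | 134:
  d = 1: φ(1) · σ(134/1) = 1 · 204 = 204
  d = 2: φ(2) · σ(134/2) = 1 · 68 = 68
  d = 67: φ(67) · σ(134/67) = 66 · 3 = 198
  d = 134: φ(134) · σ(134/134) = 66 · 1 = 66
Summing: (φ * σ)(134) = 204 + 68 + 198 + 66 = 536.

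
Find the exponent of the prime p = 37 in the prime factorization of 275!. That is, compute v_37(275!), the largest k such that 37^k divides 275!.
v_37(275!) = 7

Legendre's formula: v_p(n!) = Σ_{k ≥ 1} ⌊n / p^k⌋. For p = 37, n = 275, the terms are:
  ⌊275/37^1⌋ = ⌊275/37⌋ = 7
(the next term ⌊275/37^2⌋ = 0, terminating the sum). Summing: v_37(275!) = 7 = 7.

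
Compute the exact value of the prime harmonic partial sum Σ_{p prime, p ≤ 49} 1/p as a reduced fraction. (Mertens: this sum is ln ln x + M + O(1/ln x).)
Σ 1/p = 1021729465586766997/614889782588491410

π(49) = 15, so the primes ≤ 49 are [2, 3, 5, 7, 11, 13, 17, 19, 23, 29, 31, 37, 41, 43, 47]. Summing 1/p over these primes: 1021729465586766997/614889782588491410 ≈ 1.6616. Mertens estimate ln ln(49) + 0.2615 ≈ 1.6204.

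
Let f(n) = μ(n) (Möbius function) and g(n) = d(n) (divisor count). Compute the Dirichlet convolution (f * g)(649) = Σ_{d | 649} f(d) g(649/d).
(μ * d)(649) = 1

Divisors of 649: [1, 11, 59, 649]. For each d | 649:
  d = 1: μ(1) · d(649/1) = 1 · 4 = 4
  d = 11: μ(11) · d(649/11) = -1 · 2 = -2
  d = 59: μ(59) · d(649/59) = -1 · 2 = -2
  d = 649: μ(649) · d(649/649) = 1 · 1 = 1
Summing: (μ * d)(649) = 4 + -2 + -2 + 1 = 1.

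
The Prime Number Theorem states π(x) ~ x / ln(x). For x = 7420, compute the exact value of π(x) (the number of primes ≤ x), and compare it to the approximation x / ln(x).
π(7420) = 941;  x/ln(x) ≈ 832.59;  relative error ≈ 11.52%.

Directly count primes up to 7420: π(7420) = 941. The PNT approximation gives 7420/ln(7420) ≈ 7420/8.91193 ≈ 832.59. Relative error (π(x) − x/ln(x)) / π(x) ≈ 11.52%; the approximation is known to undercount slightly (Li(x) is a better estimate).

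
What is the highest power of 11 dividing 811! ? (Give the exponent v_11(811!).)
v_11(811!) = 79

Legendre's formula: v_p(n!) = Σ_{k ≥ 1} ⌊n / p^k⌋. For p = 11, n = 811, the terms are:
  ⌊811/11^1⌋ = ⌊811/11⌋ = 73
  ⌊811/11^2⌋ = ⌊811/121⌋ = 6
(the next term ⌊811/11^3⌋ = 0, terminating the sum). Summing: v_11(811!) = 73 + 6 = 79.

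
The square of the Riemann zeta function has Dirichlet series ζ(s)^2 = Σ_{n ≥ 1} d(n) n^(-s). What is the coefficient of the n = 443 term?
d(443) = 2

ζ(s)^2 = (Σ 1/m^s)(Σ 1/k^s). The coefficient of 1/n^s in the product is the number of ordered pairs (m, k) with mk = n, which equals d(n). For n = 443, divisors are [1, 443], so d(443) = 2.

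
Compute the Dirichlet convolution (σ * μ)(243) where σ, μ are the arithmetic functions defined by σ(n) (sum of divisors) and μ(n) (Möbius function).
(σ * μ)(243) = 243

Divisors of 243: [1, 3, 9, 27, 81, 243]. For each d | 243:
  d = 1: σ(1) · μ(243/1) = 1 · 0 = 0
  d = 3: σ(3) · μ(243/3) = 4 · 0 = 0
  d = 9: σ(9) · μ(243/9) = 13 · 0 = 0
  d = 27: σ(27) · μ(243/27) = 40 · 0 = 0
  d = 81: σ(81) · μ(243/81) = 121 · -1 = -121
  d = 243: σ(243) · μ(243/243) = 364 · 1 = 364
Summing: (σ * μ)(243) = 0 + 0 + 0 + 0 + -121 + 364 = 243.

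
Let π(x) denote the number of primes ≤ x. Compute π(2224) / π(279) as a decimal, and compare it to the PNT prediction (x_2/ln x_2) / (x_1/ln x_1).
π(2224)/π(279) = 331/59 ≈ 5.6102;  PNT prediction ≈ 5.8243.

π(279) = 59 and π(2224) = 331, so π(2224)/π(279) ≈ 5.6102. The PNT-predicted ratio is (2224/ln(2224)) / (279/ln(279)) ≈ 5.8243. The two agree to within a few percent, as expected.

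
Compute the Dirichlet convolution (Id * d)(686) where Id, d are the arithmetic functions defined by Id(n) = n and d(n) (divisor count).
(Id * d)(686) = 1864

Divisors of 686: [1, 2, 7, 14, 49, 98, 343, 686]. For each d | 686:
  d = 1: Id(1) · d(686/1) = 1 · 8 = 8
  d = 2: Id(2) · d(686/2) = 2 · 4 = 8
  d = 7: Id(7) · d(686/7) = 7 · 6 = 42
  d = 14: Id(14) · d(686/14) = 14 · 3 = 42
  d = 49: Id(49) · d(686/49) = 49 · 4 = 196
  d = 98: Id(98) · d(686/98) = 98 · 2 = 196
  d = 343: Id(343) · d(686/343) = 343 · 2 = 686
  d = 686: Id(686) · d(686/686) = 686 · 1 = 686
Summing: (Id * d)(686) = 8 + 8 + 42 + 42 + 196 + 196 + 686 + 686 = 1864.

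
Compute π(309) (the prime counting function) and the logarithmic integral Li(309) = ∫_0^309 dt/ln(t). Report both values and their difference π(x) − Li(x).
π(309) = 63;  Li(309) ≈ 69.91;  π(x) − Li(x) ≈ -6.91.

Direct count of primes ≤ 309 gives π(309) = 63. Numerical evaluation of the logarithmic integral gives Li(309) ≈ 69.91. The difference π(x) − Li(x) ≈ -6.91 is typically negative for small/moderate x (Li(x) overestimates), though Littlewood's theorem shows this sign changes infinitely often.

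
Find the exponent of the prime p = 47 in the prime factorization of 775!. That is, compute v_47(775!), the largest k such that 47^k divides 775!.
v_47(775!) = 16

Legendre's formula: v_p(n!) = Σ_{k ≥ 1} ⌊n / p^k⌋. For p = 47, n = 775, the terms are:
  ⌊775/47^1⌋ = ⌊775/47⌋ = 16
(the next term ⌊775/47^2⌋ = 0, terminating the sum). Summing: v_47(775!) = 16 = 16.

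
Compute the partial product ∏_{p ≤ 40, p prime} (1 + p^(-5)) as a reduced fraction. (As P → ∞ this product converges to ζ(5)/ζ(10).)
∏ = 233011615725255938572288274478934396372114341888/224936953086109917286174853620680141509079739945

The primes p ≤ 40 are [2, 3, 5, 7, 11, 13, 17, 19, 23, 29, 31, 37]. For each, (1 + 1/p^5) = (p^5 + 1)/p^5. Multiplying these fractions over p ∈ [2, 3, 5, 7, 11, 13, 17, 19, 23, 29, 31, 37] gives 233011615725255938572288274478934396372114341888/224936953086109917286174853620680141509079739945. (In the limit P → ∞ this tends to ζ(5)/ζ(10).)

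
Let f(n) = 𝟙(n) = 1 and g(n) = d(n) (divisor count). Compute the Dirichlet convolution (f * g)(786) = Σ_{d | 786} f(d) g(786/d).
(𝟙 * d)(786) = 27

Divisors of 786: [1, 2, 3, 6, 131, 262, 393, 786]. For each d | 786:
  d = 1: 𝟙(1) · d(786/1) = 1 · 8 = 8
  d = 2: 𝟙(2) · d(786/2) = 1 · 4 = 4
  d = 3: 𝟙(3) · d(786/3) = 1 · 4 = 4
  d = 6: 𝟙(6) · d(786/6) = 1 · 2 = 2
  d = 131: 𝟙(131) · d(786/131) = 1 · 4 = 4
  d = 262: 𝟙(262) · d(786/262) = 1 · 2 = 2
  d = 393: 𝟙(393) · d(786/393) = 1 · 2 = 2
  d = 786: 𝟙(786) · d(786/786) = 1 · 1 = 1
Summing: (𝟙 * d)(786) = 8 + 4 + 4 + 2 + 4 + 2 + 2 + 1 = 27.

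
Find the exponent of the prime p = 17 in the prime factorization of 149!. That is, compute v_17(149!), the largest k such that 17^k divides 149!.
v_17(149!) = 8

Legendre's formula: v_p(n!) = Σ_{k ≥ 1} ⌊n / p^k⌋. For p = 17, n = 149, the terms are:
  ⌊149/17^1⌋ = ⌊149/17⌋ = 8
(the next term ⌊149/17^2⌋ = 0, terminating the sum). Summing: v_17(149!) = 8 = 8.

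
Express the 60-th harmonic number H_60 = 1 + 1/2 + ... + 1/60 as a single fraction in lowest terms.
H_60 = 15117092380124150817026911/3230237388259077233637600

Direct summation: H_60 = 1 + 1/2 + ... + 1/60. The least common denominator is lcm(1, ..., 60) = 9690712164777231700912800; over this denominator the numerator is 9690712164777231700912800 + 4845356082388615850456400 + 3230237388259077233637600 + 2422678041194307925228200 + 1938142432955446340182560 + 1615118694129538616818800 + 1384387452111033100130400 + 1211339020597153962614100 + 1076745796086359077879200 + 969071216477723170091280 + 880973833161566518264800 + 807559347064769308409400 + 745439397290556284685600 + 692193726055516550065200 + 646047477651815446727520 + 605669510298576981307050 + 570041892045719511818400 + 538372898043179538939600 + 510037482356696405311200 + 484535608238861585045640 + 461462484037011033376800 + 440486916580783259132400 + 421335311512053552213600 + 403779673532384654204700 + 387628486591089268036512 + 372719698645278142342800 + 358915265362119692626400 + 346096863027758275032600 + 334162488440594196583200 + 323023738825907723363760 + 312603618218620377448800 + 302834755149288490653525 + 293657944387188839421600 + 285020946022859755909200 + 276877490422206620026080 + 269186449021589769469800 + 261911139588573829754400 + 255018741178348202655600 + 248479799096852094895200 + 242267804119430792522820 + 236358833287249553680800 + 230731242018505516688400 + 225365399180865853509600 + 220243458290391629566200 + 215349159217271815575840 + 210667655756026776106800 + 206185365208026206402400 + 201889836766192327102350 + 197769636015861871447200 + 193814243295544634018256 + 190013964015239837272800 + 186359849322639071171400 + 182843625750513805677600 + 179457632681059846313200 + 176194766632313303652960 + 173048431513879137516300 + 170012494118898801770400 + 167081244220297098291600 + 164249358725037825439200 + 161511869412953861681880 = 45351277140372452451080733, so H_60 = 45351277140372452451080733/9690712164777231700912800; reducing by gcd(45351277140372452451080733, 9690712164777231700912800) = 3 gives 15117092380124150817026911/3230237388259077233637600 ≈ 4.67987. (The PNT-adjacent estimate ln(60) + γ ≈ 4.67156 matches within O(1/n).)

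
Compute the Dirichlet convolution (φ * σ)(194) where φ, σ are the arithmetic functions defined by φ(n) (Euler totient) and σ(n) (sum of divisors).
(φ * σ)(194) = 776

Divisors of 194: [1, 2, 97, 194]. For each d | 194:
  d = 1: φ(1) · σ(194/1) = 1 · 294 = 294
  d = 2: φ(2) · σ(194/2) = 1 · 98 = 98
  d = 97: φ(97) · σ(194/97) = 96 · 3 = 288
  d = 194: φ(194) · σ(194/194) = 96 · 1 = 96
Summing: (φ * σ)(194) = 294 + 98 + 288 + 96 = 776.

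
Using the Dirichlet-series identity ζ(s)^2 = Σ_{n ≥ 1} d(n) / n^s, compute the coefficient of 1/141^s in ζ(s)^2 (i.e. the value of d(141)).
d(141) = 4

ζ(s)^2 = (Σ 1/m^s)(Σ 1/k^s). The coefficient of 1/n^s in the product is the number of ordered pairs (m, k) with mk = n, which equals d(n). For n = 141, divisors are [1, 3, 47, 141], so d(141) = 4.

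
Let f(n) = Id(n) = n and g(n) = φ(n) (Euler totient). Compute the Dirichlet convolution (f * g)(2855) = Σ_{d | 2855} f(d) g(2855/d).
(Id * φ)(2855) = 10269

Divisors of 2855: [1, 5, 571, 2855]. For each d | 2855:
  d = 1: Id(1) · φ(2855/1) = 1 · 2280 = 2280
  d = 5: Id(5) · φ(2855/5) = 5 · 570 = 2850
  d = 571: Id(571) · φ(2855/571) = 571 · 4 = 2284
  d = 2855: Id(2855) · φ(2855/2855) = 2855 · 1 = 2855
Summing: (Id * φ)(2855) = 2280 + 2850 + 2284 + 2855 = 10269.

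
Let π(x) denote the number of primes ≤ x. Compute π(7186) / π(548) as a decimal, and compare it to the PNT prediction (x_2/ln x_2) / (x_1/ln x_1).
π(7186)/π(548) = 917/101 ≈ 9.0792;  PNT prediction ≈ 9.3126.

π(548) = 101 and π(7186) = 917, so π(7186)/π(548) ≈ 9.0792. The PNT-predicted ratio is (7186/ln(7186)) / (548/ln(548)) ≈ 9.3126. The two agree to within a few percent, as expected.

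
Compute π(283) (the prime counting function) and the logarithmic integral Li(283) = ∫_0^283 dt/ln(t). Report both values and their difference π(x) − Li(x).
π(283) = 61;  Li(283) ≈ 65.34;  π(x) − Li(x) ≈ -4.34.

Direct count of primes ≤ 283 gives π(283) = 61. Numerical evaluation of the logarithmic integral gives Li(283) ≈ 65.34. The difference π(x) − Li(x) ≈ -4.34 is typically negative for small/moderate x (Li(x) overestimates), though Littlewood's theorem shows this sign changes infinitely often.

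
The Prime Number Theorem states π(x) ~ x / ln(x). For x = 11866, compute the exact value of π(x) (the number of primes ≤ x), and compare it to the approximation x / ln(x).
π(11866) = 1422;  x/ln(x) ≈ 1264.84;  relative error ≈ 11.05%.

Directly count primes up to 11866: π(11866) = 1422. The PNT approximation gives 11866/ln(11866) ≈ 11866/9.38143 ≈ 1264.84. Relative error (π(x) − x/ln(x)) / π(x) ≈ 11.05%; the approximation is known to undercount slightly (Li(x) is a better estimate).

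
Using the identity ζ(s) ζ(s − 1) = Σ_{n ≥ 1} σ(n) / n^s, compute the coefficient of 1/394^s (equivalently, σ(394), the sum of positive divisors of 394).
σ(394) = 594

In the product (Σ m^0/m^s)(Σ k / k^s) = Σ (Σ_{d | n} d) / n^s, the coefficient of 1/n^s is σ(n) = Σ_{d | n} d. For n = 394, divisors are [1, 2, 197, 394]; summing: σ(394) = 594.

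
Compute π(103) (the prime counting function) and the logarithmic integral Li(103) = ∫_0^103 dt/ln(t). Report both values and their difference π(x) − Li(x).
π(103) = 27;  Li(103) ≈ 30.78;  π(x) − Li(x) ≈ -3.78.

Direct count of primes ≤ 103 gives π(103) = 27. Numerical evaluation of the logarithmic integral gives Li(103) ≈ 30.78. The difference π(x) − Li(x) ≈ -3.78 is typically negative for small/moderate x (Li(x) overestimates), though Littlewood's theorem shows this sign changes infinitely often.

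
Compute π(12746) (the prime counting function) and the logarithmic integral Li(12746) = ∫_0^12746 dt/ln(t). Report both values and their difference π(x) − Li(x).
π(12746) = 1521;  Li(12746) ≈ 1540.27;  π(x) − Li(x) ≈ -19.27.

Direct count of primes ≤ 12746 gives π(12746) = 1521. Numerical evaluation of the logarithmic integral gives Li(12746) ≈ 1540.27. The difference π(x) − Li(x) ≈ -19.27 is typically negative for small/moderate x (Li(x) overestimates), though Littlewood's theorem shows this sign changes infinitely often.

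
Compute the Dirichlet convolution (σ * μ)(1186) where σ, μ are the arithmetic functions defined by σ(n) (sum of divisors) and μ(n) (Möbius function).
(σ * μ)(1186) = 1186

Divisors of 1186: [1, 2, 593, 1186]. For each d | 1186:
  d = 1: σ(1) · μ(1186/1) = 1 · 1 = 1
  d = 2: σ(2) · μ(1186/2) = 3 · -1 = -3
  d = 593: σ(593) · μ(1186/593) = 594 · -1 = -594
  d = 1186: σ(1186) · μ(1186/1186) = 1782 · 1 = 1782
Summing: (σ * μ)(1186) = 1 + -3 + -594 + 1782 = 1186.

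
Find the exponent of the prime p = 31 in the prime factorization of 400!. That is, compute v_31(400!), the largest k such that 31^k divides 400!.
v_31(400!) = 12

Legendre's formula: v_p(n!) = Σ_{k ≥ 1} ⌊n / p^k⌋. For p = 31, n = 400, the terms are:
  ⌊400/31^1⌋ = ⌊400/31⌋ = 12
(the next term ⌊400/31^2⌋ = 0, terminating the sum). Summing: v_31(400!) = 12 = 12.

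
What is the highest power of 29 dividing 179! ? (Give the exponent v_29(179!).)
v_29(179!) = 6

Legendre's formula: v_p(n!) = Σ_{k ≥ 1} ⌊n / p^k⌋. For p = 29, n = 179, the terms are:
  ⌊179/29^1⌋ = ⌊179/29⌋ = 6
(the next term ⌊179/29^2⌋ = 0, terminating the sum). Summing: v_29(179!) = 6 = 6.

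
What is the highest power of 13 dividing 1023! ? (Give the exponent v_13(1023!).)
v_13(1023!) = 84

Legendre's formula: v_p(n!) = Σ_{k ≥ 1} ⌊n / p^k⌋. For p = 13, n = 1023, the terms are:
  ⌊1023/13^1⌋ = ⌊1023/13⌋ = 78
  ⌊1023/13^2⌋ = ⌊1023/169⌋ = 6
(the next term ⌊1023/13^3⌋ = 0, terminating the sum). Summing: v_13(1023!) = 78 + 6 = 84.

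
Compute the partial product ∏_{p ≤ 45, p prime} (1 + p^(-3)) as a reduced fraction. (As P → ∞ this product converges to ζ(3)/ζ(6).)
∏ = 77199709041125603078439960576/65340146372601957980502060935

The primes p ≤ 45 are [2, 3, 5, 7, 11, 13, 17, 19, 23, 29, 31, 37, 41, 43]. For each, (1 + 1/p^3) = (p^3 + 1)/p^3. Multiplying these fractions over p ∈ [2, 3, 5, 7, 11, 13, 17, 19, 23, 29, 31, 37, 41, 43] gives 77199709041125603078439960576/65340146372601957980502060935. (In the limit P → ∞ this tends to ζ(3)/ζ(6).)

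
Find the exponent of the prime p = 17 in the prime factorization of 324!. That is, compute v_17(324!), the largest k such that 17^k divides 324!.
v_17(324!) = 20

Legendre's formula: v_p(n!) = Σ_{k ≥ 1} ⌊n / p^k⌋. For p = 17, n = 324, the terms are:
  ⌊324/17^1⌋ = ⌊324/17⌋ = 19
  ⌊324/17^2⌋ = ⌊324/289⌋ = 1
(the next term ⌊324/17^3⌋ = 0, terminating the sum). Summing: v_17(324!) = 19 + 1 = 20.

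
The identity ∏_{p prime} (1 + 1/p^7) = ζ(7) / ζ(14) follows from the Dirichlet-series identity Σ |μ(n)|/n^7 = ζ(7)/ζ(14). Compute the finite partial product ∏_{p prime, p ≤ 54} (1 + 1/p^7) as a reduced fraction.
∏ = 309952223984670960543603211891856695601672510675385627534277668624533812457091991127236052954668734671204274242309849088/307404601692723276790274585782287621574695329443342398483341336503340384695750533342769593387518417543812906517214978125

The primes p ≤ 54 are [2, 3, 5, 7, 11, 13, 17, 19, 23, 29, 31, 37, 41, 43, 47, 53]. For each, (1 + 1/p^7) = (p^7 + 1)/p^7. Multiplying these fractions over p ∈ [2, 3, 5, 7, 11, 13, 17, 19, 23, 29, 31, 37, 41, 43, 47, 53] gives 309952223984670960543603211891856695601672510675385627534277668624533812457091991127236052954668734671204274242309849088/307404601692723276790274585782287621574695329443342398483341336503340384695750533342769593387518417543812906517214978125. (In the limit P → ∞ this tends to ζ(7)/ζ(14).)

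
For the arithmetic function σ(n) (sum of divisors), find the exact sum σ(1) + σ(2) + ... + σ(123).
Σ_{n ≤ 123} σ(n) = 12460

Compute σ(n) for each 1 ≤ n ≤ 123: σ(1) = 1, σ(2) = 3, σ(3) = 4, σ(4) = 7, σ(5) = 6, σ(6) = 12, σ(7) = 8, σ(8) = 15, σ(9) = 13, σ(10) = 18, σ(11) = 12, σ(12) = 28, σ(13) = 14, σ(14) = 24, σ(15) = 24, σ(16) = 31, σ(17) = 18, σ(18) = 39, σ(19) = 20, σ(20) = 42, σ(21) = 32, σ(22) = 36, σ(23) = 24, σ(24) = 60, σ(25) = 31, σ(26) = 42, σ(27) = 40, σ(28) = 56, σ(29) = 30, σ(30) = 72, σ(31) = 32, σ(32) = 63, σ(33) = 48, σ(34) = 54, σ(35) = 48, σ(36) = 91, σ(37) = 38, σ(38) = 60, σ(39) = 56, σ(40) = 90, σ(41) = 42, σ(42) = 96, σ(43) = 44, σ(44) = 84, σ(45) = 78, σ(46) = 72, σ(47) = 48, σ(48) = 124, σ(49) = 57, σ(50) = 93, σ(51) = 72, σ(52) = 98, σ(53) = 54, σ(54) = 120, σ(55) = 72, σ(56) = 120, σ(57) = 80, σ(58) = 90, σ(59) = 60, σ(60) = 168, σ(61) = 62, σ(62) = 96, σ(63) = 104, σ(64) = 127, σ(65) = 84, σ(66) = 144, σ(67) = 68, σ(68) = 126, σ(69) = 96, σ(70) = 144, σ(71) = 72, σ(72) = 195, σ(73) = 74, σ(74) = 114, σ(75) = 124, σ(76) = 140, σ(77) = 96, σ(78) = 168, σ(79) = 80, σ(80) = 186, σ(81) = 121, σ(82) = 126, σ(83) = 84, σ(84) = 224, σ(85) = 108, σ(86) = 132, σ(87) = 120, σ(88) = 180, σ(89) = 90, σ(90) = 234, σ(91) = 112, σ(92) = 168, σ(93) = 128, σ(94) = 144, σ(95) = 120, σ(96) = 252, σ(97) = 98, σ(98) = 171, σ(99) = 156, σ(100) = 217, σ(101) = 102, σ(102) = 216, σ(103) = 104, σ(104) = 210, σ(105) = 192, σ(106) = 162, σ(107) = 108, σ(108) = 280, σ(109) = 110, σ(110) = 216, σ(111) = 152, σ(112) = 248, σ(113) = 114, σ(114) = 240, σ(115) = 144, σ(116) = 210, σ(117) = 182, σ(118) = 180, σ(119) = 144, σ(120) = 360, σ(121) = 133, σ(122) = 186, σ(123) = 168. Summing all 123 values: 12460. (Average order: Σ_{n ≤ x} σ(n) ~ (π²/12) x². For x = 123, (π²/12)·123² ≈ 12443.10.)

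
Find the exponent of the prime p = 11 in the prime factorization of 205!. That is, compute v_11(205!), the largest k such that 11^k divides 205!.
v_11(205!) = 19

Legendre's formula: v_p(n!) = Σ_{k ≥ 1} ⌊n / p^k⌋. For p = 11, n = 205, the terms are:
  ⌊205/11^1⌋ = ⌊205/11⌋ = 18
  ⌊205/11^2⌋ = ⌊205/121⌋ = 1
(the next term ⌊205/11^3⌋ = 0, terminating the sum). Summing: v_11(205!) = 18 + 1 = 19.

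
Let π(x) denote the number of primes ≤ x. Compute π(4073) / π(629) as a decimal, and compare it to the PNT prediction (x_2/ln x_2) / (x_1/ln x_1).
π(4073)/π(629) = 561/114 ≈ 4.9211;  PNT prediction ≈ 5.0201.

π(629) = 114 and π(4073) = 561, so π(4073)/π(629) ≈ 4.9211. The PNT-predicted ratio is (4073/ln(4073)) / (629/ln(629)) ≈ 5.0201. The two agree to within a few percent, as expected.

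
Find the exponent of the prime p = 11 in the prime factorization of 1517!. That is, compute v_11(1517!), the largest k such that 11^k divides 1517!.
v_11(1517!) = 150

Legendre's formula: v_p(n!) = Σ_{k ≥ 1} ⌊n / p^k⌋. For p = 11, n = 1517, the terms are:
  ⌊1517/11^1⌋ = ⌊1517/11⌋ = 137
  ⌊1517/11^2⌋ = ⌊1517/121⌋ = 12
  ⌊1517/11^3⌋ = ⌊1517/1331⌋ = 1
(the next term ⌊1517/11^4⌋ = 0, terminating the sum). Summing: v_11(1517!) = 137 + 12 + 1 = 150.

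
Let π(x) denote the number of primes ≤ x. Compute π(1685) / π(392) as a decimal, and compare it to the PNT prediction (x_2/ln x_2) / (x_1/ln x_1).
π(1685)/π(392) = 263/77 ≈ 3.4156;  PNT prediction ≈ 3.4548.

π(392) = 77 and π(1685) = 263, so π(1685)/π(392) ≈ 3.4156. The PNT-predicted ratio is (1685/ln(1685)) / (392/ln(392)) ≈ 3.4548. The two agree to within a few percent, as expected.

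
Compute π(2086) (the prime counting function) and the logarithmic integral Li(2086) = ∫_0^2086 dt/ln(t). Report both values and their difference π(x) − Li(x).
π(2086) = 314;  Li(2086) ≈ 326.09;  π(x) − Li(x) ≈ -12.09.

Direct count of primes ≤ 2086 gives π(2086) = 314. Numerical evaluation of the logarithmic integral gives Li(2086) ≈ 326.09. The difference π(x) − Li(x) ≈ -12.09 is typically negative for small/moderate x (Li(x) overestimates), though Littlewood's theorem shows this sign changes infinitely often.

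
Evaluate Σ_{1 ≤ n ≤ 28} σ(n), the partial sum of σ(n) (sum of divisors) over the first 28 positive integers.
Σ_{n ≤ 28} σ(n) = 660

Compute σ(n) for each 1 ≤ n ≤ 28: σ(1) = 1, σ(2) = 3, σ(3) = 4, σ(4) = 7, σ(5) = 6, σ(6) = 12, σ(7) = 8, σ(8) = 15, σ(9) = 13, σ(10) = 18, σ(11) = 12, σ(12) = 28, σ(13) = 14, σ(14) = 24, σ(15) = 24, σ(16) = 31, σ(17) = 18, σ(18) = 39, σ(19) = 20, σ(20) = 42, σ(21) = 32, σ(22) = 36, σ(23) = 24, σ(24) = 60, σ(25) = 31, σ(26) = 42, σ(27) = 40, σ(28) = 56. Summing all 28 values: 660. (Average order: Σ_{n ≤ x} σ(n) ~ (π²/12) x². For x = 28, (π²/12)·28² ≈ 644.81.)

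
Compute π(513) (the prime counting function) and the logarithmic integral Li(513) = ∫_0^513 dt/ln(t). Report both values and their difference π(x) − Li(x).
π(513) = 97;  Li(513) ≈ 103.88;  π(x) − Li(x) ≈ -6.88.

Direct count of primes ≤ 513 gives π(513) = 97. Numerical evaluation of the logarithmic integral gives Li(513) ≈ 103.88. The difference π(x) − Li(x) ≈ -6.88 is typically negative for small/moderate x (Li(x) overestimates), though Littlewood's theorem shows this sign changes infinitely often.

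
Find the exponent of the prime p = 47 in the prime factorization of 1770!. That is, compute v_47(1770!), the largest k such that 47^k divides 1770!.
v_47(1770!) = 37

Legendre's formula: v_p(n!) = Σ_{k ≥ 1} ⌊n / p^k⌋. For p = 47, n = 1770, the terms are:
  ⌊1770/47^1⌋ = ⌊1770/47⌋ = 37
(the next term ⌊1770/47^2⌋ = 0, terminating the sum). Summing: v_47(1770!) = 37 = 37.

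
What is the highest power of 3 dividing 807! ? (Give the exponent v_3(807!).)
v_3(807!) = 400

Legendre's formula: v_p(n!) = Σ_{k ≥ 1} ⌊n / p^k⌋. For p = 3, n = 807, the terms are:
  ⌊807/3^1⌋ = ⌊807/3⌋ = 269
  ⌊807/3^2⌋ = ⌊807/9⌋ = 89
  ⌊807/3^3⌋ = ⌊807/27⌋ = 29
  ⌊807/3^4⌋ = ⌊807/81⌋ = 9
  ⌊807/3^5⌋ = ⌊807/243⌋ = 3
  ⌊807/3^6⌋ = ⌊807/729⌋ = 1
(the next term ⌊807/3^7⌋ = 0, terminating the sum). Summing: v_3(807!) = 269 + 89 + 29 + 9 + 3 + 1 = 400.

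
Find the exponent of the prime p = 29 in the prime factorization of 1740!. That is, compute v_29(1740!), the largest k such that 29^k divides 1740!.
v_29(1740!) = 62

Legendre's formula: v_p(n!) = Σ_{k ≥ 1} ⌊n / p^k⌋. For p = 29, n = 1740, the terms are:
  ⌊1740/29^1⌋ = ⌊1740/29⌋ = 60
  ⌊1740/29^2⌋ = ⌊1740/841⌋ = 2
(the next term ⌊1740/29^3⌋ = 0, terminating the sum). Summing: v_29(1740!) = 60 + 2 = 62.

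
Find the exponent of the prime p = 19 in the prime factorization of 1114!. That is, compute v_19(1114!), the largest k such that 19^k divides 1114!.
v_19(1114!) = 61

Legendre's formula: v_p(n!) = Σ_{k ≥ 1} ⌊n / p^k⌋. For p = 19, n = 1114, the terms are:
  ⌊1114/19^1⌋ = ⌊1114/19⌋ = 58
  ⌊1114/19^2⌋ = ⌊1114/361⌋ = 3
(the next term ⌊1114/19^3⌋ = 0, terminating the sum). Summing: v_19(1114!) = 58 + 3 = 61.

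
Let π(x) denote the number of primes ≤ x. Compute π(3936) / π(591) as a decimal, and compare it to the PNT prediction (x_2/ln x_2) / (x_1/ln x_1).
π(3936)/π(591) = 546/107 ≈ 5.1028;  PNT prediction ≈ 5.1344.

π(591) = 107 and π(3936) = 546, so π(3936)/π(591) ≈ 5.1028. The PNT-predicted ratio is (3936/ln(3936)) / (591/ln(591)) ≈ 5.1344. The two agree to within a few percent, as expected.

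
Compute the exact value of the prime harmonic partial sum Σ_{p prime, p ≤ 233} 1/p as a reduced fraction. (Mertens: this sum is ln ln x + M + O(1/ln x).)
Σ 1/p = 8762990377702925264993654890050782886250854676753323401606562622367345144099360398279019780479/4445236185272185438169240794291312557432222642727183809026451438704160103479600800432029464270

π(233) = 51, so the primes ≤ 233 are [2, 3, 5, 7, 11, 13, 17, 19, 23, 29, 31, 37, 41, 43, 47, 53, 59, 61, 67, 71, 73, 79, 83, 89, 97, 101, 103, 107, 109, 113, 127, 131, 137, 139, 149, 151, 157, 163, 167, 173, 179, 181, 191, 193, 197, 199, 211, 223, 227, 229, 233]. Summing 1/p over these primes: 8762990377702925264993654890050782886250854676753323401606562622367345144099360398279019780479/4445236185272185438169240794291312557432222642727183809026451438704160103479600800432029464270 ≈ 1.9713. Mertens estimate ln ln(233) + 0.2615 ≈ 1.9573.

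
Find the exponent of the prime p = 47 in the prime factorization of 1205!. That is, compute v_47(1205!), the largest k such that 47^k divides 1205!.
v_47(1205!) = 25

Legendre's formula: v_p(n!) = Σ_{k ≥ 1} ⌊n / p^k⌋. For p = 47, n = 1205, the terms are:
  ⌊1205/47^1⌋ = ⌊1205/47⌋ = 25
(the next term ⌊1205/47^2⌋ = 0, terminating the sum). Summing: v_47(1205!) = 25 = 25.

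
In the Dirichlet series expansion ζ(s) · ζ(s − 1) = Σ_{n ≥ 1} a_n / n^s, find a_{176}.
σ(176) = 372

In the product (Σ m^0/m^s)(Σ k / k^s) = Σ (Σ_{d | n} d) / n^s, the coefficient of 1/n^s is σ(n) = Σ_{d | n} d. For n = 176, divisors are [1, 2, 4, 8, 11, 16, 22, 44, 88, 176]; summing: σ(176) = 372.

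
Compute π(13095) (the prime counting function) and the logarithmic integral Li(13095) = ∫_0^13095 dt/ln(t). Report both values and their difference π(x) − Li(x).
π(13095) = 1557;  Li(13095) ≈ 1577.13;  π(x) − Li(x) ≈ -20.13.

Direct count of primes ≤ 13095 gives π(13095) = 1557. Numerical evaluation of the logarithmic integral gives Li(13095) ≈ 1577.13. The difference π(x) − Li(x) ≈ -20.13 is typically negative for small/moderate x (Li(x) overestimates), though Littlewood's theorem shows this sign changes infinitely often.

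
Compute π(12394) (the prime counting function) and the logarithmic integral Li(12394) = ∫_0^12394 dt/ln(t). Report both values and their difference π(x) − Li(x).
π(12394) = 1479;  Li(12394) ≈ 1502.97;  π(x) − Li(x) ≈ -23.97.

Direct count of primes ≤ 12394 gives π(12394) = 1479. Numerical evaluation of the logarithmic integral gives Li(12394) ≈ 1502.97. The difference π(x) − Li(x) ≈ -23.97 is typically negative for small/moderate x (Li(x) overestimates), though Littlewood's theorem shows this sign changes infinitely often.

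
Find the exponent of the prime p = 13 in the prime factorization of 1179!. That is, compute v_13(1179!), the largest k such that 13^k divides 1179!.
v_13(1179!) = 96

Legendre's formula: v_p(n!) = Σ_{k ≥ 1} ⌊n / p^k⌋. For p = 13, n = 1179, the terms are:
  ⌊1179/13^1⌋ = ⌊1179/13⌋ = 90
  ⌊1179/13^2⌋ = ⌊1179/169⌋ = 6
(the next term ⌊1179/13^3⌋ = 0, terminating the sum). Summing: v_13(1179!) = 90 + 6 = 96.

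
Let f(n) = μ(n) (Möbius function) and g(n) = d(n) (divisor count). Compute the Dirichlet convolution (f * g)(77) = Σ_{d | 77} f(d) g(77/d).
(μ * d)(77) = 1

Divisors of 77: [1, 7, 11, 77]. For each d | 77:
  d = 1: μ(1) · d(77/1) = 1 · 4 = 4
  d = 7: μ(7) · d(77/7) = -1 · 2 = -2
  d = 11: μ(11) · d(77/11) = -1 · 2 = -2
  d = 77: μ(77) · d(77/77) = 1 · 1 = 1
Summing: (μ * d)(77) = 4 + -2 + -2 + 1 = 1.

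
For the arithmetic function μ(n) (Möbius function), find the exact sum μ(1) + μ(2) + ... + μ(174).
Σ_{n ≤ 174} μ(n) = -4

Compute μ(n) for each 1 ≤ n ≤ 174: μ(1) = 1, μ(2) = -1, μ(3) = -1, μ(4) = 0, μ(5) = -1, μ(6) = 1, μ(7) = -1, μ(8) = 0, μ(9) = 0, μ(10) = 1, μ(11) = -1, μ(12) = 0, μ(13) = -1, μ(14) = 1, μ(15) = 1, μ(16) = 0, μ(17) = -1, μ(18) = 0, μ(19) = -1, μ(20) = 0, μ(21) = 1, μ(22) = 1, μ(23) = -1, μ(24) = 0, μ(25) = 0, μ(26) = 1, μ(27) = 0, μ(28) = 0, μ(29) = -1, μ(30) = -1, μ(31) = -1, μ(32) = 0, μ(33) = 1, μ(34) = 1, μ(35) = 1, μ(36) = 0, μ(37) = -1, μ(38) = 1, μ(39) = 1, μ(40) = 0, μ(41) = -1, μ(42) = -1, μ(43) = -1, μ(44) = 0, μ(45) = 0, μ(46) = 1, μ(47) = -1, μ(48) = 0, μ(49) = 0, μ(50) = 0, μ(51) = 1, μ(52) = 0, μ(53) = -1, μ(54) = 0, μ(55) = 1, μ(56) = 0, μ(57) = 1, μ(58) = 1, μ(59) = -1, μ(60) = 0, μ(61) = -1, μ(62) = 1, μ(63) = 0, μ(64) = 0, μ(65) = 1, μ(66) = -1, μ(67) = -1, μ(68) = 0, μ(69) = 1, μ(70) = -1, μ(71) = -1, μ(72) = 0, μ(73) = -1, μ(74) = 1, μ(75) = 0, μ(76) = 0, μ(77) = 1, μ(78) = -1, μ(79) = -1, μ(80) = 0, μ(81) = 0, μ(82) = 1, μ(83) = -1, μ(84) = 0, μ(85) = 1, μ(86) = 1, μ(87) = 1, μ(88) = 0, μ(89) = -1, μ(90) = 0, μ(91) = 1, μ(92) = 0, μ(93) = 1, μ(94) = 1, μ(95) = 1, μ(96) = 0, μ(97) = -1, μ(98) = 0, μ(99) = 0, μ(100) = 0, μ(101) = -1, μ(102) = -1, μ(103) = -1, μ(104) = 0, μ(105) = -1, μ(106) = 1, μ(107) = -1, μ(108) = 0, μ(109) = -1, μ(110) = -1, μ(111) = 1, μ(112) = 0, μ(113) = -1, μ(114) = -1, μ(115) = 1, μ(116) = 0, μ(117) = 0, μ(118) = 1, μ(119) = 1, μ(120) = 0, μ(121) = 0, μ(122) = 1, μ(123) = 1, μ(124) = 0, μ(125) = 0, μ(126) = 0, μ(127) = -1, μ(128) = 0, μ(129) = 1, μ(130) = -1, μ(131) = -1, μ(132) = 0, μ(133) = 1, μ(134) = 1, μ(135) = 0, μ(136) = 0, μ(137) = -1, μ(138) = -1, μ(139) = -1, μ(140) = 0, μ(141) = 1, μ(142) = 1, μ(143) = 1, μ(144) = 0, μ(145) = 1, μ(146) = 1, μ(147) = 0, μ(148) = 0, μ(149) = -1, μ(150) = 0, μ(151) = -1, μ(152) = 0, μ(153) = 0, μ(154) = -1, μ(155) = 1, μ(156) = 0, μ(157) = -1, μ(158) = 1, μ(159) = 1, μ(160) = 0, μ(161) = 1, μ(162) = 0, μ(163) = -1, μ(164) = 0, μ(165) = -1, μ(166) = 1, μ(167) = -1, μ(168) = 0, μ(169) = 0, μ(170) = -1, μ(171) = 0, μ(172) = 0, μ(173) = -1, μ(174) = -1. Summing all 174 values: -4. (Mertens function M(x) = Σ_{n ≤ x} μ(n); on average M(x) should be small (PNT ⟺ M(x) = o(x)).)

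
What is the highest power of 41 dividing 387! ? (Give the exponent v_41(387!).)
v_41(387!) = 9

Legendre's formula: v_p(n!) = Σ_{k ≥ 1} ⌊n / p^k⌋. For p = 41, n = 387, the terms are:
  ⌊387/41^1⌋ = ⌊387/41⌋ = 9
(the next term ⌊387/41^2⌋ = 0, terminating the sum). Summing: v_41(387!) = 9 = 9.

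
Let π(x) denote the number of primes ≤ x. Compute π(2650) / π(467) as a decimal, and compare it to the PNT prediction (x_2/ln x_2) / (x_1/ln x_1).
π(2650)/π(467) = 383/91 ≈ 4.2088;  PNT prediction ≈ 4.4248.

π(467) = 91 and π(2650) = 383, so π(2650)/π(467) ≈ 4.2088. The PNT-predicted ratio is (2650/ln(2650)) / (467/ln(467)) ≈ 4.4248. The two agree to within a few percent, as expected.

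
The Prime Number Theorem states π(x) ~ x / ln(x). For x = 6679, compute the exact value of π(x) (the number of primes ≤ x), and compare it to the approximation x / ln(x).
π(6679) = 861;  x/ln(x) ≈ 758.40;  relative error ≈ 11.92%.

Directly count primes up to 6679: π(6679) = 861. The PNT approximation gives 6679/ln(6679) ≈ 6679/8.80672 ≈ 758.40. Relative error (π(x) − x/ln(x)) / π(x) ≈ 11.92%; the approximation is known to undercount slightly (Li(x) is a better estimate).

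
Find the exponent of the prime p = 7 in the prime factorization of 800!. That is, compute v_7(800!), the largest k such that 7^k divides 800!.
v_7(800!) = 132

Legendre's formula: v_p(n!) = Σ_{k ≥ 1} ⌊n / p^k⌋. For p = 7, n = 800, the terms are:
  ⌊800/7^1⌋ = ⌊800/7⌋ = 114
  ⌊800/7^2⌋ = ⌊800/49⌋ = 16
  ⌊800/7^3⌋ = ⌊800/343⌋ = 2
(the next term ⌊800/7^4⌋ = 0, terminating the sum). Summing: v_7(800!) = 114 + 16 + 2 = 132.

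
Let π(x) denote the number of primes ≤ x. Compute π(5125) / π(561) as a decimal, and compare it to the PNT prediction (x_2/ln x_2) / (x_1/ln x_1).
π(5125)/π(561) = 685/102 ≈ 6.7157;  PNT prediction ≈ 6.7696.

π(561) = 102 and π(5125) = 685, so π(5125)/π(561) ≈ 6.7157. The PNT-predicted ratio is (5125/ln(5125)) / (561/ln(561)) ≈ 6.7696. The two agree to within a few percent, as expected.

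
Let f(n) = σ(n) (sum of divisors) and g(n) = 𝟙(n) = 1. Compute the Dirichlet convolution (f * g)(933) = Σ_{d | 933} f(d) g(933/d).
(σ * 𝟙)(933) = 1565

Divisors of 933: [1, 3, 311, 933]. For each d | 933:
  d = 1: σ(1) · 𝟙(933/1) = 1 · 1 = 1
  d = 3: σ(3) · 𝟙(933/3) = 4 · 1 = 4
  d = 311: σ(311) · 𝟙(933/311) = 312 · 1 = 312
  d = 933: σ(933) · 𝟙(933/933) = 1248 · 1 = 1248
Summing: (σ * 𝟙)(933) = 1 + 4 + 312 + 1248 = 1565.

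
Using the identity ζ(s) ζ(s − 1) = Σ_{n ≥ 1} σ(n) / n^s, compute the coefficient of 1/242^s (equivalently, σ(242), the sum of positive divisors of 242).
σ(242) = 399

In the product (Σ m^0/m^s)(Σ k / k^s) = Σ (Σ_{d | n} d) / n^s, the coefficient of 1/n^s is σ(n) = Σ_{d | n} d. For n = 242, divisors are [1, 2, 11, 22, 121, 242]; summing: σ(242) = 399.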